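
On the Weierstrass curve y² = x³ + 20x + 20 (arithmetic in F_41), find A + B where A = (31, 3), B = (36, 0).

(31, 3) + (36, 0). λ = (0 - 3)/(36 - 31) ≡ 38/5 mod 41. 5⁻¹ ≡ 33 (mod 41), so λ ≡ 24.
  x = λ² - 31 - 36 = 576 - 67 ≡ 17; y = λ·(31 - 17) - 3 ≡ 5. → (17, 5)

(17, 5)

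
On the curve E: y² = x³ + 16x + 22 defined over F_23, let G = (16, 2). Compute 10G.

Double-and-add on 10 = (1010)₂. Start with G = (16, 2) for the leading 1-bit.
double: tangent at (16, 2): λ = (3·16² + 16)/(2·2) ≡ 2/4. 4⁻¹ ≡ 6 (mod 23), so λ ≡ 2·6 ≡ 12.
  x = λ² - 16 - 16 = 144 - 32 ≡ 20; y = λ·(16 - 20) - 2 ≡ 19. → (20, 19)
double: tangent at (20, 19): λ = (3·20² + 16)/(2·19) ≡ 20/15. 15⁻¹ ≡ 20 (mod 23), so λ ≡ 20·20 ≡ 9.
  x = λ² - 20 - 20 = 81 - 40 ≡ 18; y = λ·(20 - 18) - 19 ≡ 22. → (18, 22)
add G: (18, 22) + (16, 2). λ = (2 - 22)/(16 - 18) ≡ 3/21 mod 23. 21⁻¹ ≡ 11 (mod 23) since 21·11 = 231 ≡ 1, so λ ≡ 10.
  x = λ² - 18 - 16 = 100 - 34 ≡ 20; y = λ·(18 - 20) - 22 ≡ 4. → (20, 4)
double: tangent at (20, 4): λ = (3·20² + 16)/(2·4) ≡ 20/8. 8⁻¹ ≡ 3 (mod 23), so λ ≡ 20·3 ≡ 14.
  x = λ² - 20 - 20 = 196 - 40 ≡ 18; y = λ·(20 - 18) - 4 ≡ 1. → (18, 1)

(18, 1)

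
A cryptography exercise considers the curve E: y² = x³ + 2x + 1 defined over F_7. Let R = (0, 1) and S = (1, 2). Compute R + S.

(0, 1) + (1, 2). λ = (2 - 1)/(1 - 0) ≡ 1/1 mod 7. 1⁻¹ ≡ 1 (mod 7), so λ ≡ 1.
  x = λ² - 0 - 1 = 1 - 1 ≡ 0; y = λ·(0 - 0) - 1 ≡ 6. → (0, 6)

(0, 6)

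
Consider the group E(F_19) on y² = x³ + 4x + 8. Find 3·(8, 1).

(16, 8)

Write G = (8, 1).
Repeated addition: build up to 3G.
2G: tangent at (8, 1): λ = (3·8² + 4)/(2·1) ≡ 6/2. 2⁻¹ ≡ 10 (mod 19), so λ ≡ 6·10 ≡ 3.
  x = λ² - 8 - 8 = 9 - 16 ≡ 12; y = λ·(8 - 12) - 1 ≡ 6. → (12, 6)
3G: (12, 6) + (8, 1). λ = (1 - 6)/(8 - 12) ≡ 14/15 mod 19. 15⁻¹ ≡ 14 (mod 19) since 15·14 = 210 ≡ 1, so λ ≡ 6.
  x = λ² - 12 - 8 = 36 - 20 ≡ 16; y = λ·(12 - 16) - 6 ≡ 8. → (16, 8)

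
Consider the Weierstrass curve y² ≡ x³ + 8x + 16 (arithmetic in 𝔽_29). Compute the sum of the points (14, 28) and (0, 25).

(22, 20)

(14, 28) + (0, 25). λ = (25 - 28)/(0 - 14) ≡ 26/15 mod 29. 15⁻¹ ≡ 2 (mod 29), so λ ≡ 23.
  x = λ² - 14 - 0 = 529 - 14 ≡ 22; y = λ·(14 - 22) - 28 ≡ 20. → (22, 20)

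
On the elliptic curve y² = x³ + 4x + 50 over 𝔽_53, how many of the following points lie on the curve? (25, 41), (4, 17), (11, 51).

(25, 41): 41² ≡ 38, rhs ≡ 34 → off.
(4, 17): 17² ≡ 24, rhs ≡ 24 → on.
(11, 51): 51² ≡ 4, rhs ≡ 47 → off.

1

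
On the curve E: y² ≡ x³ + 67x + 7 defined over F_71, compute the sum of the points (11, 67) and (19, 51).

(45, 1)

(11, 67) + (19, 51). λ = (51 - 67)/(19 - 11) ≡ 55/8 mod 71. 8⁻¹ ≡ 9 (mod 71) since 8·9 = 72 ≡ 1, so λ ≡ 69.
  x = λ² - 11 - 19 = 4761 - 30 ≡ 45; y = λ·(11 - 45) - 67 ≡ 1. → (45, 1)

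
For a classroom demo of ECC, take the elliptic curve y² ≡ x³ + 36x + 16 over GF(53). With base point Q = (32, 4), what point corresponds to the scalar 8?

Repeated addition: build up to 8Q.
2Q: tangent at (32, 4): λ = (3·32² + 36)/(2·4) ≡ 34/8. 8⁻¹ ≡ 20 (mod 53) since 8·20 = 160 ≡ 1, so λ ≡ 34·20 ≡ 44.
  x = λ² - 32 - 32 = 1936 - 64 ≡ 17; y = λ·(32 - 17) - 4 ≡ 20. → (17, 20)
3Q: (17, 20) + (32, 4). λ = (4 - 20)/(32 - 17) ≡ 37/15 mod 53. 15⁻¹ ≡ 46 (mod 53) since 15·46 = 690 ≡ 1, so λ ≡ 6.
  x = λ² - 17 - 32 = 36 - 49 ≡ 40; y = λ·(17 - 40) - 20 ≡ 1. → (40, 1)
4Q: (40, 1) + (32, 4). λ = (4 - 1)/(32 - 40) ≡ 3/45 mod 53. 45⁻¹ ≡ 33 (mod 53) since 45·33 = 1485 ≡ 1, so λ ≡ 46.
  x = λ² - 40 - 32 = 2116 - 72 ≡ 30; y = λ·(40 - 30) - 1 ≡ 35. → (30, 35)
5Q: (30, 35) + (32, 4). λ = (4 - 35)/(32 - 30) ≡ 22/2 mod 53. 2⁻¹ ≡ 27 (mod 53), so λ ≡ 11.
  x = λ² - 30 - 32 = 121 - 62 ≡ 6; y = λ·(30 - 6) - 35 ≡ 17. → (6, 17)
6Q: (6, 17) + (32, 4). λ = (4 - 17)/(32 - 6) ≡ 40/26 mod 53. 26⁻¹ ≡ 51 (mod 53) since 26·51 = 1326 ≡ 1, so λ ≡ 26.
  x = λ² - 6 - 32 = 676 - 38 ≡ 2; y = λ·(6 - 2) - 17 ≡ 34. → (2, 34)
7Q: (2, 34) + (32, 4). λ = (4 - 34)/(32 - 2) ≡ 23/30 mod 53. 30⁻¹ ≡ 23 (mod 53), so λ ≡ 52.
  x = λ² - 2 - 32 = 2704 - 34 ≡ 20; y = λ·(2 - 20) - 34 ≡ 37. → (20, 37)
8Q: (20, 37) + (32, 4). λ = (4 - 37)/(32 - 20) ≡ 20/12 mod 53. 12⁻¹ ≡ 31 (mod 53), so λ ≡ 37.
  x = λ² - 20 - 32 = 1369 - 52 ≡ 45; y = λ·(20 - 45) - 37 ≡ 45. → (45, 45)

(45, 45)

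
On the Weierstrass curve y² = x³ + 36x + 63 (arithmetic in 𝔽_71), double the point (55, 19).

(57, 62)

tangent at (55, 19): λ = (3·55² + 36)/(2·19) ≡ 23/38. 38⁻¹ ≡ 43 (mod 71), so λ ≡ 23·43 ≡ 66.
  x = λ² - 55 - 55 = 4356 - 110 ≡ 57; y = λ·(55 - 57) - 19 ≡ 62. → (57, 62)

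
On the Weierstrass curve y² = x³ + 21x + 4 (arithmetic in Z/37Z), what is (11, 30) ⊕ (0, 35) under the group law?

(10, 20)

(11, 30) + (0, 35). λ = (35 - 30)/(0 - 11) ≡ 5/26 mod 37. 26⁻¹ ≡ 10 (mod 37), so λ ≡ 13.
  x = λ² - 11 - 0 = 169 - 11 ≡ 10; y = λ·(11 - 10) - 30 ≡ 20. → (10, 20)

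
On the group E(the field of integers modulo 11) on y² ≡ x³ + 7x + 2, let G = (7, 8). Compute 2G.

tangent at (7, 8): λ = (3·7² + 7)/(2·8) ≡ 0/5. 5⁻¹ ≡ 9 (mod 11) since 5·9 = 45 ≡ 1, so λ ≡ 0·9 ≡ 0.
  x = λ² - 7 - 7 = 0 - 14 ≡ 8; y = λ·(7 - 8) - 8 ≡ 3. → (8, 3)

(8, 3)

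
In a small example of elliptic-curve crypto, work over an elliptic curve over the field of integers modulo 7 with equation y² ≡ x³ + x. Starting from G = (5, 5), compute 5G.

Repeated addition: build up to 5G.
2G: tangent at (5, 5): λ = (3·5² + 1)/(2·5) ≡ 6/3. 3⁻¹ ≡ 5 (mod 7) since 3·5 = 15 ≡ 1, so λ ≡ 6·5 ≡ 2.
  x = λ² - 5 - 5 = 4 - 10 ≡ 1; y = λ·(5 - 1) - 5 ≡ 3. → (1, 3)
3G: (1, 3) + (5, 5). λ = (5 - 3)/(5 - 1) ≡ 2/4 mod 7. 4⁻¹ ≡ 2 (mod 7), so λ ≡ 4.
  x = λ² - 1 - 5 = 16 - 6 ≡ 3; y = λ·(1 - 3) - 3 ≡ 3. → (3, 3)
4G: (3, 3) + (5, 5). λ = (5 - 3)/(5 - 3) ≡ 2/2 mod 7. 2⁻¹ ≡ 4 (mod 7), so λ ≡ 1.
  x = λ² - 3 - 5 = 1 - 8 ≡ 0; y = λ·(3 - 0) - 3 ≡ 0. → (0, 0)
5G: (0, 0) + (5, 5). λ = (5 - 0)/(5 - 0) ≡ 5/5 mod 7. 5⁻¹ ≡ 3 (mod 7), so λ ≡ 1.
  x = λ² - 0 - 5 = 1 - 5 ≡ 3; y = λ·(0 - 3) - 0 ≡ 4. → (3, 4)

(3, 4)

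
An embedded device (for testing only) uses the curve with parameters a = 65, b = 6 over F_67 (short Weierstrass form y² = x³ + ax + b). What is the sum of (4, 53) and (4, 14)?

O

The two points share x = 4 and their y-coordinates satisfy 53 + 14 ≡ 0 (mod 67), so they are inverses. Their sum is ∞.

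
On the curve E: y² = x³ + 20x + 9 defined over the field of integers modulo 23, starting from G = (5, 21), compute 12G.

(10, 6)

Double-and-add on 12 = (1100)₂. Start with G = (5, 21) for the leading 1-bit.
double: tangent at (5, 21): λ = (3·5² + 20)/(2·21) ≡ 3/19. 19⁻¹ ≡ 17 (mod 23) since 19·17 = 323 ≡ 1, so λ ≡ 3·17 ≡ 5.
  x = λ² - 5 - 5 = 25 - 10 ≡ 15; y = λ·(5 - 15) - 21 ≡ 21. → (15, 21)
add G: (15, 21) + (5, 21). λ = (21 - 21)/(5 - 15) ≡ 0/13 mod 23. 13⁻¹ ≡ 16 (mod 23), so λ ≡ 0.
  x = λ² - 15 - 5 = 0 - 20 ≡ 3; y = λ·(15 - 3) - 21 ≡ 2. → (3, 2)
double: tangent at (3, 2): λ = (3·3² + 20)/(2·2) ≡ 1/4. 4⁻¹ ≡ 6 (mod 23), so λ ≡ 1·6 ≡ 6.
  x = λ² - 3 - 3 = 36 - 6 ≡ 7; y = λ·(3 - 7) - 2 ≡ 20. → (7, 20)
double: tangent at (7, 20): λ = (3·7² + 20)/(2·20) ≡ 6/17. 17⁻¹ ≡ 19 (mod 23) since 17·19 = 323 ≡ 1, so λ ≡ 6·19 ≡ 22.
  x = λ² - 7 - 7 = 484 - 14 ≡ 10; y = λ·(7 - 10) - 20 ≡ 6. → (10, 6)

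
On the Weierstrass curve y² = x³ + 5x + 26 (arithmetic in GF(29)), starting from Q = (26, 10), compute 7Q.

(20, 21)

Double-and-add on 7 = (111)₂. Start with Q = (26, 10) for the leading 1-bit.
double: tangent at (26, 10): λ = (3·26² + 5)/(2·10) ≡ 3/20. 20⁻¹ ≡ 16 (mod 29), so λ ≡ 3·16 ≡ 19.
  x = λ² - 26 - 26 = 361 - 52 ≡ 19; y = λ·(26 - 19) - 10 ≡ 7. → (19, 7)
add Q: (19, 7) + (26, 10). λ = (10 - 7)/(26 - 19) ≡ 3/7 mod 29. 7⁻¹ ≡ 25 (mod 29), so λ ≡ 17.
  x = λ² - 19 - 26 = 289 - 45 ≡ 12; y = λ·(19 - 12) - 7 ≡ 25. → (12, 25)
double: tangent at (12, 25): λ = (3·12² + 5)/(2·25) ≡ 2/21. 21⁻¹ ≡ 18 (mod 29), so λ ≡ 2·18 ≡ 7.
  x = λ² - 12 - 12 = 49 - 24 ≡ 25; y = λ·(12 - 25) - 25 ≡ 0. → (25, 0)
add Q: (25, 0) + (26, 10). λ = (10 - 0)/(26 - 25) ≡ 10/1 mod 29. 1⁻¹ ≡ 1 (mod 29), so λ ≡ 10.
  x = λ² - 25 - 26 = 100 - 51 ≡ 20; y = λ·(25 - 20) - 0 ≡ 21. → (20, 21)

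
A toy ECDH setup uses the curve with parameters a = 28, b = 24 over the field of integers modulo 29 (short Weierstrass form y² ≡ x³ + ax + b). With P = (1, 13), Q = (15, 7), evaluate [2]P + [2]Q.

O

First 2P:
Repeated addition: build up to 2P.
2P: tangent at (1, 13): λ = (3·1² + 28)/(2·13) ≡ 2/26. 26⁻¹ ≡ 19 (mod 29), so λ ≡ 2·19 ≡ 9.
  x = λ² - 1 - 1 = 81 - 2 ≡ 21; y = λ·(1 - 21) - 13 ≡ 10. → (21, 10)
2P = (21, 10).
Next 2Q:
Repeated addition: build up to 2Q.
2Q: tangent at (15, 7): λ = (3·15² + 28)/(2·7) ≡ 7/14. 14⁻¹ ≡ 27 (mod 29) since 14·27 = 378 ≡ 1, so λ ≡ 7·27 ≡ 15.
  x = λ² - 15 - 15 = 225 - 30 ≡ 21; y = λ·(15 - 21) - 7 ≡ 19. → (21, 19)
2Q = (21, 19).
Finally 2P + 2Q:
(21, 10) + (21, 19): same x and y₁ ≡ -y₂, so the sum is the point at infinity.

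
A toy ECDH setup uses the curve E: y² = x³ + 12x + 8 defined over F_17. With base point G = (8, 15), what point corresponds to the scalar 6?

(13, 7)

Repeated addition: build up to 6G.
2G: tangent at (8, 15): λ = (3·8² + 12)/(2·15) ≡ 0/13. 13⁻¹ ≡ 4 (mod 17), so λ ≡ 0·4 ≡ 0.
  x = λ² - 8 - 8 = 0 - 16 ≡ 1; y = λ·(8 - 1) - 15 ≡ 2. → (1, 2)
3G: (1, 2) + (8, 15). λ = (15 - 2)/(8 - 1) ≡ 13/7 mod 17. 7⁻¹ ≡ 5 (mod 17), so λ ≡ 14.
  x = λ² - 1 - 8 = 196 - 9 ≡ 0; y = λ·(1 - 0) - 2 ≡ 12. → (0, 12)
4G: (0, 12) + (8, 15). λ = (15 - 12)/(8 - 0) ≡ 3/8 mod 17. 8⁻¹ ≡ 15 (mod 17), so λ ≡ 11.
  x = λ² - 0 - 8 = 121 - 8 ≡ 11; y = λ·(0 - 11) - 12 ≡ 3. → (11, 3)
5G: (11, 3) + (8, 15). λ = (15 - 3)/(8 - 11) ≡ 12/14 mod 17. 14⁻¹ ≡ 11 (mod 17) since 14·11 = 154 ≡ 1, so λ ≡ 13.
  x = λ² - 11 - 8 = 169 - 19 ≡ 14; y = λ·(11 - 14) - 3 ≡ 9. → (14, 9)
6G: (14, 9) + (8, 15). λ = (15 - 9)/(8 - 14) ≡ 6/11 mod 17. 11⁻¹ ≡ 14 (mod 17), so λ ≡ 16.
  x = λ² - 14 - 8 = 256 - 22 ≡ 13; y = λ·(14 - 13) - 9 ≡ 7. → (13, 7)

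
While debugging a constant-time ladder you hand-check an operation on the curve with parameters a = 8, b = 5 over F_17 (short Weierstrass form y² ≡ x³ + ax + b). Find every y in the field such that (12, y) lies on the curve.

x³ + 8x + 5 = 1829 ≡ 10 (mod 17).
10 is a non-residue mod 17; no y exists.

none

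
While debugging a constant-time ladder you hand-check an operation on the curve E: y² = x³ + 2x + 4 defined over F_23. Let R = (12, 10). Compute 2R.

(0, 2)

tangent at (12, 10): λ = (3·12² + 2)/(2·10) ≡ 20/20. 20⁻¹ ≡ 15 (mod 23), so λ ≡ 20·15 ≡ 1.
  x = λ² - 12 - 12 = 1 - 24 ≡ 0; y = λ·(12 - 0) - 10 ≡ 2. → (0, 2)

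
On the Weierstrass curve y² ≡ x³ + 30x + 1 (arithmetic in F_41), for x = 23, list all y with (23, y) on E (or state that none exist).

5, 36

x³ + 30x + 1 = 12858 ≡ 25 (mod 41).
Square roots of 25 mod 41: 5 and 36 (since 5² = 25 ≡ 25).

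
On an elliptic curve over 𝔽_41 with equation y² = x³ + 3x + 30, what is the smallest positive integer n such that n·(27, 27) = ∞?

2P: tangent at (27, 27): λ = (3·27² + 3)/(2·27) ≡ 17/13. 13⁻¹ ≡ 19 (mod 41), so λ ≡ 17·19 ≡ 36.
  x = λ² - 27 - 27 = 1296 - 54 ≡ 12; y = λ·(27 - 12) - 27 ≡ 21. → (12, 21)
3P: (12, 21) + (27, 27). λ = (27 - 21)/(27 - 12) ≡ 6/15 mod 41. 15⁻¹ ≡ 11 (mod 41), so λ ≡ 25.
  x = λ² - 12 - 27 = 625 - 39 ≡ 12; y = λ·(12 - 12) - 21 ≡ 20. → (12, 20)
4P: (12, 20) + (27, 27). λ = (27 - 20)/(27 - 12) ≡ 7/15 mod 41. 15⁻¹ ≡ 11 (mod 41), so λ ≡ 36.
  x = λ² - 12 - 27 = 1296 - 39 ≡ 27; y = λ·(12 - 27) - 20 ≡ 14. → (27, 14)
5P: (27, 14) + (27, 27): same x and y₁ ≡ -y₂, so the sum is ∞.
5P = ∞, so the order is 5.

5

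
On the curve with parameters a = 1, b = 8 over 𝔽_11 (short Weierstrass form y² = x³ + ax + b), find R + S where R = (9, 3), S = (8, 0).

(9, 3) + (8, 0). λ = (0 - 3)/(8 - 9) ≡ 8/10 mod 11. 10⁻¹ ≡ 10 (mod 11), so λ ≡ 3.
  x = λ² - 9 - 8 = 9 - 17 ≡ 3; y = λ·(9 - 3) - 3 ≡ 4. → (3, 4)

(3, 4)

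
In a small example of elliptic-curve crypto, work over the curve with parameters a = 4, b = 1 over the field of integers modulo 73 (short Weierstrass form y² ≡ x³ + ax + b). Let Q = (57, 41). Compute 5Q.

Double-and-add on 5 = (101)₂. Start with Q = (57, 41) for the leading 1-bit.
double: tangent at (57, 41): λ = (3·57² + 4)/(2·41) ≡ 42/9. 9⁻¹ ≡ 65 (mod 73), so λ ≡ 42·65 ≡ 29.
  x = λ² - 57 - 57 = 841 - 114 ≡ 70; y = λ·(57 - 70) - 41 ≡ 20. → (70, 20)
double: tangent at (70, 20): λ = (3·70² + 4)/(2·20) ≡ 31/40. 40⁻¹ ≡ 42 (mod 73), so λ ≡ 31·42 ≡ 61.
  x = λ² - 70 - 70 = 3721 - 140 ≡ 4; y = λ·(70 - 4) - 20 ≡ 64. → (4, 64)
add Q: (4, 64) + (57, 41). λ = (41 - 64)/(57 - 4) ≡ 50/53 mod 73. 53⁻¹ ≡ 62 (mod 73) since 53·62 = 3286 ≡ 1, so λ ≡ 34.
  x = λ² - 4 - 57 = 1156 - 61 ≡ 0; y = λ·(4 - 0) - 64 ≡ 72. → (0, 72)

(0, 72)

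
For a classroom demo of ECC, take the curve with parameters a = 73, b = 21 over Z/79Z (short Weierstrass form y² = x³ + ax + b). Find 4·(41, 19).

Write G = (41, 19).
Double-and-add on 4 = (100)₂. Start with G = (41, 19) for the leading 1-bit.
double: tangent at (41, 19): λ = (3·41² + 73)/(2·19) ≡ 60/38. 38⁻¹ ≡ 52 (mod 79) since 38·52 = 1976 ≡ 1, so λ ≡ 60·52 ≡ 39.
  x = λ² - 41 - 41 = 1521 - 82 ≡ 17; y = λ·(41 - 17) - 19 ≡ 48. → (17, 48)
double: tangent at (17, 48): λ = (3·17² + 73)/(2·48) ≡ 71/17. 17⁻¹ ≡ 14 (mod 79), so λ ≡ 71·14 ≡ 46.
  x = λ² - 17 - 17 = 2116 - 34 ≡ 28; y = λ·(17 - 28) - 48 ≡ 78. → (28, 78)

(28, 78)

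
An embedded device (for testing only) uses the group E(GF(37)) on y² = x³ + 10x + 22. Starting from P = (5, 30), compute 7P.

(1, 12)

Repeated addition: build up to 7P.
2P: tangent at (5, 30): λ = (3·5² + 10)/(2·30) ≡ 11/23. 23⁻¹ ≡ 29 (mod 37) since 23·29 = 667 ≡ 1, so λ ≡ 11·29 ≡ 23.
  x = λ² - 5 - 5 = 529 - 10 ≡ 1; y = λ·(5 - 1) - 30 ≡ 25. → (1, 25)
3P: (1, 25) + (5, 30). λ = (30 - 25)/(5 - 1) ≡ 5/4 mod 37. 4⁻¹ ≡ 28 (mod 37) since 4·28 = 112 ≡ 1, so λ ≡ 29.
  x = λ² - 1 - 5 = 841 - 6 ≡ 21; y = λ·(1 - 21) - 25 ≡ 24. → (21, 24)
4P: (21, 24) + (5, 30). λ = (30 - 24)/(5 - 21) ≡ 6/21 mod 37. 21⁻¹ ≡ 30 (mod 37), so λ ≡ 32.
  x = λ² - 21 - 5 = 1024 - 26 ≡ 36; y = λ·(21 - 36) - 24 ≡ 14. → (36, 14)
5P: (36, 14) + (5, 30). λ = (30 - 14)/(5 - 36) ≡ 16/6 mod 37. 6⁻¹ ≡ 31 (mod 37) since 6·31 = 186 ≡ 1, so λ ≡ 15.
  x = λ² - 36 - 5 = 225 - 41 ≡ 36; y = λ·(36 - 36) - 14 ≡ 23. → (36, 23)
6P: (36, 23) + (5, 30). λ = (30 - 23)/(5 - 36) ≡ 7/6 mod 37. 6⁻¹ ≡ 31 (mod 37), so λ ≡ 32.
  x = λ² - 36 - 5 = 1024 - 41 ≡ 21; y = λ·(36 - 21) - 23 ≡ 13. → (21, 13)
7P: (21, 13) + (5, 30). λ = (30 - 13)/(5 - 21) ≡ 17/21 mod 37. 21⁻¹ ≡ 30 (mod 37) since 21·30 = 630 ≡ 1, so λ ≡ 29.
  x = λ² - 21 - 5 = 841 - 26 ≡ 1; y = λ·(21 - 1) - 13 ≡ 12. → (1, 12)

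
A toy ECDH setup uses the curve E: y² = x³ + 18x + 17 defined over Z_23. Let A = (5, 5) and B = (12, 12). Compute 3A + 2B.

(8, 11)

First 3A:
Repeated addition: build up to 3A.
2A: tangent at (5, 5): λ = (3·5² + 18)/(2·5) ≡ 1/10. 10⁻¹ ≡ 7 (mod 23), so λ ≡ 1·7 ≡ 7.
  x = λ² - 5 - 5 = 49 - 10 ≡ 16; y = λ·(5 - 16) - 5 ≡ 10. → (16, 10)
3A: (16, 10) + (5, 5). λ = (5 - 10)/(5 - 16) ≡ 18/12 mod 23. 12⁻¹ ≡ 2 (mod 23), so λ ≡ 13.
  x = λ² - 16 - 5 = 169 - 21 ≡ 10; y = λ·(16 - 10) - 10 ≡ 22. → (10, 22)
3A = (10, 22).
Next 2B:
Repeated addition: build up to 2B.
2B: tangent at (12, 12): λ = (3·12² + 18)/(2·12) ≡ 13/1. 1⁻¹ ≡ 1 (mod 23), so λ ≡ 13·1 ≡ 13.
  x = λ² - 12 - 12 = 169 - 24 ≡ 7; y = λ·(12 - 7) - 12 ≡ 7. → (7, 7)
2B = (7, 7).
Finally 3A + 2B:
(10, 22) + (7, 7). λ = (7 - 22)/(7 - 10) ≡ 8/20 mod 23. 20⁻¹ ≡ 15 (mod 23), so λ ≡ 5.
  x = λ² - 10 - 7 = 25 - 17 ≡ 8; y = λ·(10 - 8) - 22 ≡ 11. → (8, 11)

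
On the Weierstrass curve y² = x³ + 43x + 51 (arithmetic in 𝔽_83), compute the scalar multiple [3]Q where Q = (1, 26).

(60, 80)

Repeated addition: build up to 3Q.
2Q: tangent at (1, 26): λ = (3·1² + 43)/(2·26) ≡ 46/52. 52⁻¹ ≡ 8 (mod 83), so λ ≡ 46·8 ≡ 36.
  x = λ² - 1 - 1 = 1296 - 2 ≡ 49; y = λ·(1 - 49) - 26 ≡ 72. → (49, 72)
3Q: (49, 72) + (1, 26). λ = (26 - 72)/(1 - 49) ≡ 37/35 mod 83. 35⁻¹ ≡ 19 (mod 83), so λ ≡ 39.
  x = λ² - 49 - 1 = 1521 - 50 ≡ 60; y = λ·(49 - 60) - 72 ≡ 80. → (60, 80)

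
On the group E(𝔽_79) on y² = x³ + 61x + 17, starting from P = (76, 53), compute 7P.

Double-and-add on 7 = (111)₂. Start with P = (76, 53) for the leading 1-bit.
double: tangent at (76, 53): λ = (3·76² + 61)/(2·53) ≡ 9/27. 27⁻¹ ≡ 41 (mod 79), so λ ≡ 9·41 ≡ 53.
  x = λ² - 76 - 76 = 2809 - 152 ≡ 50; y = λ·(76 - 50) - 53 ≡ 61. → (50, 61)
add P: (50, 61) + (76, 53). λ = (53 - 61)/(76 - 50) ≡ 71/26 mod 79. 26⁻¹ ≡ 76 (mod 79) since 26·76 = 1976 ≡ 1, so λ ≡ 24.
  x = λ² - 50 - 76 = 576 - 126 ≡ 55; y = λ·(50 - 55) - 61 ≡ 56. → (55, 56)
double: tangent at (55, 56): λ = (3·55² + 61)/(2·56) ≡ 51/33. 33⁻¹ ≡ 12 (mod 79) since 33·12 = 396 ≡ 1, so λ ≡ 51·12 ≡ 59.
  x = λ² - 55 - 55 = 3481 - 110 ≡ 53; y = λ·(55 - 53) - 56 ≡ 62. → (53, 62)
add P: (53, 62) + (76, 53). λ = (53 - 62)/(76 - 53) ≡ 70/23 mod 79. 23⁻¹ ≡ 55 (mod 79), so λ ≡ 58.
  x = λ² - 53 - 76 = 3364 - 129 ≡ 75; y = λ·(53 - 75) - 62 ≡ 5. → (75, 5)

(75, 5)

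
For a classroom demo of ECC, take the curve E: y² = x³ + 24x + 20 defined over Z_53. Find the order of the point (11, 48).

2P: tangent at (11, 48): λ = (3·11² + 24)/(2·48) ≡ 16/43. 43⁻¹ ≡ 37 (mod 53), so λ ≡ 16·37 ≡ 9.
  x = λ² - 11 - 11 = 81 - 22 ≡ 6; y = λ·(11 - 6) - 48 ≡ 50. → (6, 50)
3P: (6, 50) + (11, 48). λ = (48 - 50)/(11 - 6) ≡ 51/5 mod 53. 5⁻¹ ≡ 32 (mod 53) since 5·32 = 160 ≡ 1, so λ ≡ 42.
  x = λ² - 6 - 11 = 1764 - 17 ≡ 51; y = λ·(6 - 51) - 50 ≡ 21. → (51, 21)
4P: (51, 21) + (11, 48). λ = (48 - 21)/(11 - 51) ≡ 27/13 mod 53. 13⁻¹ ≡ 49 (mod 53), so λ ≡ 51.
  x = λ² - 51 - 11 = 2601 - 62 ≡ 48; y = λ·(51 - 48) - 21 ≡ 26. → (48, 26)
5P: (48, 26) + (11, 48). λ = (48 - 26)/(11 - 48) ≡ 22/16 mod 53. 16⁻¹ ≡ 10 (mod 53), so λ ≡ 8.
  x = λ² - 48 - 11 = 64 - 59 ≡ 5; y = λ·(48 - 5) - 26 ≡ 0. → (5, 0)
6P: (5, 0) + (11, 48). λ = (48 - 0)/(11 - 5) ≡ 48/6 mod 53. 6⁻¹ ≡ 9 (mod 53) since 6·9 = 54 ≡ 1, so λ ≡ 8.
  x = λ² - 5 - 11 = 64 - 16 ≡ 48; y = λ·(5 - 48) - 0 ≡ 27. → (48, 27)
7P: (48, 27) + (11, 48). λ = (48 - 27)/(11 - 48) ≡ 21/16 mod 53. 16⁻¹ ≡ 10 (mod 53) since 16·10 = 160 ≡ 1, so λ ≡ 51.
  x = λ² - 48 - 11 = 2601 - 59 ≡ 51; y = λ·(48 - 51) - 27 ≡ 32. → (51, 32)
8P: (51, 32) + (11, 48). λ = (48 - 32)/(11 - 51) ≡ 16/13 mod 53. 13⁻¹ ≡ 49 (mod 53), so λ ≡ 42.
  x = λ² - 51 - 11 = 1764 - 62 ≡ 6; y = λ·(51 - 6) - 32 ≡ 3. → (6, 3)
9P: (6, 3) + (11, 48). λ = (48 - 3)/(11 - 6) ≡ 45/5 mod 53. 5⁻¹ ≡ 32 (mod 53) since 5·32 = 160 ≡ 1, so λ ≡ 9.
  x = λ² - 6 - 11 = 81 - 17 ≡ 11; y = λ·(6 - 11) - 3 ≡ 5. → (11, 5)
10P: (11, 5) + (11, 48): same x and y₁ ≡ -y₂, so the sum is O.
10P = O, so the order is 10.

10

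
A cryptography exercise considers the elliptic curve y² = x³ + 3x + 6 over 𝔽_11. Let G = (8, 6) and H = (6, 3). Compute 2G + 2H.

(5, 6)

First 2G:
Repeated addition: build up to 2G.
2G: tangent at (8, 6): λ = (3·8² + 3)/(2·6) ≡ 8/1. 1⁻¹ ≡ 1 (mod 11), so λ ≡ 8·1 ≡ 8.
  x = λ² - 8 - 8 = 64 - 16 ≡ 4; y = λ·(8 - 4) - 6 ≡ 4. → (4, 4)
2G = (4, 4).
Next 2H:
Repeated addition: build up to 2H.
2H: tangent at (6, 3): λ = (3·6² + 3)/(2·3) ≡ 1/6. 6⁻¹ ≡ 2 (mod 11) since 6·2 = 12 ≡ 1, so λ ≡ 1·2 ≡ 2.
  x = λ² - 6 - 6 = 4 - 12 ≡ 3; y = λ·(6 - 3) - 3 ≡ 3. → (3, 3)
2H = (3, 3).
Finally 2G + 2H:
(4, 4) + (3, 3). λ = (3 - 4)/(3 - 4) ≡ 10/10 mod 11. 10⁻¹ ≡ 10 (mod 11), so λ ≡ 1.
  x = λ² - 4 - 3 = 1 - 7 ≡ 5; y = λ·(4 - 5) - 4 ≡ 6. → (5, 6)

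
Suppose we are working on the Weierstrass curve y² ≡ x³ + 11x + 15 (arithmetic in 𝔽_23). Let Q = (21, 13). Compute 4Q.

Double-and-add on 4 = (100)₂. Start with Q = (21, 13) for the leading 1-bit.
double: tangent at (21, 13): λ = (3·21² + 11)/(2·13) ≡ 0/3. 3⁻¹ ≡ 8 (mod 23) since 3·8 = 24 ≡ 1, so λ ≡ 0·8 ≡ 0.
  x = λ² - 21 - 21 = 0 - 42 ≡ 4; y = λ·(21 - 4) - 13 ≡ 10. → (4, 10)
double: tangent at (4, 10): λ = (3·4² + 11)/(2·10) ≡ 13/20. 20⁻¹ ≡ 15 (mod 23) since 20·15 = 300 ≡ 1, so λ ≡ 13·15 ≡ 11.
  x = λ² - 4 - 4 = 121 - 8 ≡ 21; y = λ·(4 - 21) - 10 ≡ 10. → (21, 10)

(21, 10)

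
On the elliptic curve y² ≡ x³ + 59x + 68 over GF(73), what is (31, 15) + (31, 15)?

tangent at (31, 15): λ = (3·31² + 59)/(2·15) ≡ 22/30. 30⁻¹ ≡ 56 (mod 73), so λ ≡ 22·56 ≡ 64.
  x = λ² - 31 - 31 = 4096 - 62 ≡ 19; y = λ·(31 - 19) - 15 ≡ 23. → (19, 23)

(19, 23)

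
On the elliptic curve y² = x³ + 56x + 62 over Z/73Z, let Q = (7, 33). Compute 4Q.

Repeated addition: build up to 4Q.
2Q: tangent at (7, 33): λ = (3·7² + 56)/(2·33) ≡ 57/66. 66⁻¹ ≡ 52 (mod 73), so λ ≡ 57·52 ≡ 44.
  x = λ² - 7 - 7 = 1936 - 14 ≡ 24; y = λ·(7 - 24) - 33 ≡ 22. → (24, 22)
3Q: (24, 22) + (7, 33). λ = (33 - 22)/(7 - 24) ≡ 11/56 mod 73. 56⁻¹ ≡ 30 (mod 73), so λ ≡ 38.
  x = λ² - 24 - 7 = 1444 - 31 ≡ 26; y = λ·(24 - 26) - 22 ≡ 48. → (26, 48)
4Q: (26, 48) + (7, 33). λ = (33 - 48)/(7 - 26) ≡ 58/54 mod 73. 54⁻¹ ≡ 23 (mod 73) since 54·23 = 1242 ≡ 1, so λ ≡ 20.
  x = λ² - 26 - 7 = 400 - 33 ≡ 2; y = λ·(26 - 2) - 48 ≡ 67. → (2, 67)

(2, 67)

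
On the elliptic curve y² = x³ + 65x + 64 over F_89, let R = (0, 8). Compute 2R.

(69, 51)

tangent at (0, 8): λ = (3·0² + 65)/(2·8) ≡ 65/16. 16⁻¹ ≡ 39 (mod 89), so λ ≡ 65·39 ≡ 43.
  x = λ² - 0 - 0 = 1849 - 0 ≡ 69; y = λ·(0 - 69) - 8 ≡ 51. → (69, 51)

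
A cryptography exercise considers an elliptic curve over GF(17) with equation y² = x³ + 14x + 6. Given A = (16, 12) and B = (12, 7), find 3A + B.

(8, 16)

First 3A:
Repeated addition: build up to 3A.
2A: tangent at (16, 12): λ = (3·16² + 14)/(2·12) ≡ 0/7. 7⁻¹ ≡ 5 (mod 17) since 7·5 = 35 ≡ 1, so λ ≡ 0·5 ≡ 0.
  x = λ² - 16 - 16 = 0 - 32 ≡ 2; y = λ·(16 - 2) - 12 ≡ 5. → (2, 5)
3A: (2, 5) + (16, 12). λ = (12 - 5)/(16 - 2) ≡ 7/14 mod 17. 14⁻¹ ≡ 11 (mod 17) since 14·11 = 154 ≡ 1, so λ ≡ 9.
  x = λ² - 2 - 16 = 81 - 18 ≡ 12; y = λ·(2 - 12) - 5 ≡ 7. → (12, 7)
3A = (12, 7).
Finally 3A + B:
tangent at (12, 7): λ = (3·12² + 14)/(2·7) ≡ 4/14. 14⁻¹ ≡ 11 (mod 17), so λ ≡ 4·11 ≡ 10.
  x = λ² - 12 - 12 = 100 - 24 ≡ 8; y = λ·(12 - 8) - 7 ≡ 16. → (8, 16)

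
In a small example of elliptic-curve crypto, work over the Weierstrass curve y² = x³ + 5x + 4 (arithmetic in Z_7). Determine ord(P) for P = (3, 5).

10

2P: tangent at (3, 5): λ = (3·3² + 5)/(2·5) ≡ 4/3. 3⁻¹ ≡ 5 (mod 7), so λ ≡ 4·5 ≡ 6.
  x = λ² - 3 - 3 = 36 - 6 ≡ 2; y = λ·(3 - 2) - 5 ≡ 1. → (2, 1)
3P: (2, 1) + (3, 5). λ = (5 - 1)/(3 - 2) ≡ 4/1 mod 7. 1⁻¹ ≡ 1 (mod 7) since 1·1 = 1 ≡ 1, so λ ≡ 4.
  x = λ² - 2 - 3 = 16 - 5 ≡ 4; y = λ·(2 - 4) - 1 ≡ 5. → (4, 5)
4P: (4, 5) + (3, 5). λ = (5 - 5)/(3 - 4) ≡ 0/6 mod 7. 6⁻¹ ≡ 6 (mod 7), so λ ≡ 0.
  x = λ² - 4 - 3 = 0 - 7 ≡ 0; y = λ·(4 - 0) - 5 ≡ 2. → (0, 2)
5P: (0, 2) + (3, 5). λ = (5 - 2)/(3 - 0) ≡ 3/3 mod 7. 3⁻¹ ≡ 5 (mod 7) since 3·5 = 15 ≡ 1, so λ ≡ 1.
  x = λ² - 0 - 3 = 1 - 3 ≡ 5; y = λ·(0 - 5) - 2 ≡ 0. → (5, 0)
6P: (5, 0) + (3, 5). λ = (5 - 0)/(3 - 5) ≡ 5/5 mod 7. 5⁻¹ ≡ 3 (mod 7) since 5·3 = 15 ≡ 1, so λ ≡ 1.
  x = λ² - 5 - 3 = 1 - 8 ≡ 0; y = λ·(5 - 0) - 0 ≡ 5. → (0, 5)
7P: (0, 5) + (3, 5). λ = (5 - 5)/(3 - 0) ≡ 0/3 mod 7. 3⁻¹ ≡ 5 (mod 7), so λ ≡ 0.
  x = λ² - 0 - 3 = 0 - 3 ≡ 4; y = λ·(0 - 4) - 5 ≡ 2. → (4, 2)
8P: (4, 2) + (3, 5). λ = (5 - 2)/(3 - 4) ≡ 3/6 mod 7. 6⁻¹ ≡ 6 (mod 7), so λ ≡ 4.
  x = λ² - 4 - 3 = 16 - 7 ≡ 2; y = λ·(4 - 2) - 2 ≡ 6. → (2, 6)
9P: (2, 6) + (3, 5). λ = (5 - 6)/(3 - 2) ≡ 6/1 mod 7. 1⁻¹ ≡ 1 (mod 7) since 1·1 = 1 ≡ 1, so λ ≡ 6.
  x = λ² - 2 - 3 = 36 - 5 ≡ 3; y = λ·(2 - 3) - 6 ≡ 2. → (3, 2)
10P: (3, 2) + (3, 5): same x and y₁ ≡ -y₂, so the sum is O.
10P = O, so the order is 10.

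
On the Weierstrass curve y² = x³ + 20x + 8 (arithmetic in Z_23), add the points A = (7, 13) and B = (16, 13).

(0, 10)

(7, 13) + (16, 13). λ = (13 - 13)/(16 - 7) ≡ 0/9 mod 23. 9⁻¹ ≡ 18 (mod 23), so λ ≡ 0.
  x = λ² - 7 - 16 = 0 - 23 ≡ 0; y = λ·(7 - 0) - 13 ≡ 10. → (0, 10)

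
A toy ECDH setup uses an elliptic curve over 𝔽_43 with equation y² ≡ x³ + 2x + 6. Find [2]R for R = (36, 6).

tangent at (36, 6): λ = (3·36² + 2)/(2·6) ≡ 20/12. 12⁻¹ ≡ 18 (mod 43) since 12·18 = 216 ≡ 1, so λ ≡ 20·18 ≡ 16.
  x = λ² - 36 - 36 = 256 - 72 ≡ 12; y = λ·(36 - 12) - 6 ≡ 34. → (12, 34)

(12, 34)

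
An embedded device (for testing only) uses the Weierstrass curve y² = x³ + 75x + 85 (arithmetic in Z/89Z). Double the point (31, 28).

(48, 88)

tangent at (31, 28): λ = (3·31² + 75)/(2·28) ≡ 21/56. 56⁻¹ ≡ 62 (mod 89) since 56·62 = 3472 ≡ 1, so λ ≡ 21·62 ≡ 56.
  x = λ² - 31 - 31 = 3136 - 62 ≡ 48; y = λ·(31 - 48) - 28 ≡ 88. → (48, 88)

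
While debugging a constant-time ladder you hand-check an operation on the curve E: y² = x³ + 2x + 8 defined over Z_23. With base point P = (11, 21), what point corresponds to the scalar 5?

Repeated addition: build up to 5P.
2P: tangent at (11, 21): λ = (3·11² + 2)/(2·21) ≡ 20/19. 19⁻¹ ≡ 17 (mod 23) since 19·17 = 323 ≡ 1, so λ ≡ 20·17 ≡ 18.
  x = λ² - 11 - 11 = 324 - 22 ≡ 3; y = λ·(11 - 3) - 21 ≡ 8. → (3, 8)
3P: (3, 8) + (11, 21). λ = (21 - 8)/(11 - 3) ≡ 13/8 mod 23. 8⁻¹ ≡ 3 (mod 23), so λ ≡ 16.
  x = λ² - 3 - 11 = 256 - 14 ≡ 12; y = λ·(3 - 12) - 8 ≡ 9. → (12, 9)
4P: (12, 9) + (11, 21). λ = (21 - 9)/(11 - 12) ≡ 12/22 mod 23. 22⁻¹ ≡ 22 (mod 23), so λ ≡ 11.
  x = λ² - 12 - 11 = 121 - 23 ≡ 6; y = λ·(12 - 6) - 9 ≡ 11. → (6, 11)
5P: (6, 11) + (11, 21). λ = (21 - 11)/(11 - 6) ≡ 10/5 mod 23. 5⁻¹ ≡ 14 (mod 23), so λ ≡ 2.
  x = λ² - 6 - 11 = 4 - 17 ≡ 10; y = λ·(6 - 10) - 11 ≡ 4. → (10, 4)

(10, 4)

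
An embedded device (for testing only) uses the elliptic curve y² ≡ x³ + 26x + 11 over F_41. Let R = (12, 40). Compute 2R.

tangent at (12, 40): λ = (3·12² + 26)/(2·40) ≡ 7/39. 39⁻¹ ≡ 20 (mod 41), so λ ≡ 7·20 ≡ 17.
  x = λ² - 12 - 12 = 289 - 24 ≡ 19; y = λ·(12 - 19) - 40 ≡ 5. → (19, 5)

(19, 5)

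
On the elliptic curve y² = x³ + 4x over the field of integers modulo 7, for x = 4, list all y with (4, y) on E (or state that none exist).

x³ + 4x + 0 = 80 ≡ 3 (mod 7).
3 is a non-residue mod 7; no y exists.

none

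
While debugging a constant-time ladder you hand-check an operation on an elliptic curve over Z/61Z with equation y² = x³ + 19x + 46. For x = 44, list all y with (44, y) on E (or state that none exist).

x³ + 19x + 46 = 86066 ≡ 56 (mod 61).
Square roots of 56 mod 61: 19 and 42 (since 19² = 361 ≡ 56).

19, 42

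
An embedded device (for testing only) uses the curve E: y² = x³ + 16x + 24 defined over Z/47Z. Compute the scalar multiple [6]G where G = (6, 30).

Repeated addition: build up to 6G.
2G: tangent at (6, 30): λ = (3·6² + 16)/(2·30) ≡ 30/13. 13⁻¹ ≡ 29 (mod 47), so λ ≡ 30·29 ≡ 24.
  x = λ² - 6 - 6 = 576 - 12 ≡ 0; y = λ·(6 - 0) - 30 ≡ 20. → (0, 20)
3G: (0, 20) + (6, 30). λ = (30 - 20)/(6 - 0) ≡ 10/6 mod 47. 6⁻¹ ≡ 8 (mod 47) since 6·8 = 48 ≡ 1, so λ ≡ 33.
  x = λ² - 0 - 6 = 1089 - 6 ≡ 2; y = λ·(0 - 2) - 20 ≡ 8. → (2, 8)
4G: (2, 8) + (6, 30). λ = (30 - 8)/(6 - 2) ≡ 22/4 mod 47. 4⁻¹ ≡ 12 (mod 47), so λ ≡ 29.
  x = λ² - 2 - 6 = 841 - 8 ≡ 34; y = λ·(2 - 34) - 8 ≡ 4. → (34, 4)
5G: (34, 4) + (6, 30). λ = (30 - 4)/(6 - 34) ≡ 26/19 mod 47. 19⁻¹ ≡ 5 (mod 47) since 19·5 = 95 ≡ 1, so λ ≡ 36.
  x = λ² - 34 - 6 = 1296 - 40 ≡ 34; y = λ·(34 - 34) - 4 ≡ 43. → (34, 43)
6G: (34, 43) + (6, 30). λ = (30 - 43)/(6 - 34) ≡ 34/19 mod 47. 19⁻¹ ≡ 5 (mod 47), so λ ≡ 29.
  x = λ² - 34 - 6 = 841 - 40 ≡ 2; y = λ·(34 - 2) - 43 ≡ 39. → (2, 39)

(2, 39)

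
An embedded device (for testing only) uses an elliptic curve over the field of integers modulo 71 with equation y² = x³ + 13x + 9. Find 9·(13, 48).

Write G = (13, 48).
Double-and-add on 9 = (1001)₂. Start with G = (13, 48) for the leading 1-bit.
double: tangent at (13, 48): λ = (3·13² + 13)/(2·48) ≡ 23/25. 25⁻¹ ≡ 54 (mod 71) since 25·54 = 1350 ≡ 1, so λ ≡ 23·54 ≡ 35.
  x = λ² - 13 - 13 = 1225 - 26 ≡ 63; y = λ·(13 - 63) - 48 ≡ 48. → (63, 48)
double: tangent at (63, 48): λ = (3·63² + 13)/(2·48) ≡ 63/25. 25⁻¹ ≡ 54 (mod 71), so λ ≡ 63·54 ≡ 65.
  x = λ² - 63 - 63 = 4225 - 126 ≡ 52; y = λ·(63 - 52) - 48 ≡ 28. → (52, 28)
double: tangent at (52, 28): λ = (3·52² + 13)/(2·28) ≡ 31/56. 56⁻¹ ≡ 52 (mod 71), so λ ≡ 31·52 ≡ 50.
  x = λ² - 52 - 52 = 2500 - 104 ≡ 53; y = λ·(52 - 53) - 28 ≡ 64. → (53, 64)
add G: (53, 64) + (13, 48). λ = (48 - 64)/(13 - 53) ≡ 55/31 mod 71. 31⁻¹ ≡ 55 (mod 71), so λ ≡ 43.
  x = λ² - 53 - 13 = 1849 - 66 ≡ 8; y = λ·(53 - 8) - 64 ≡ 25. → (8, 25)

(8, 25)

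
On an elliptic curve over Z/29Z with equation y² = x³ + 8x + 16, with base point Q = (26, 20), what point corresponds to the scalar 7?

(7, 26)

Double-and-add on 7 = (111)₂. Start with Q = (26, 20) for the leading 1-bit.
double: tangent at (26, 20): λ = (3·26² + 8)/(2·20) ≡ 6/11. 11⁻¹ ≡ 8 (mod 29), so λ ≡ 6·8 ≡ 19.
  x = λ² - 26 - 26 = 361 - 52 ≡ 19; y = λ·(26 - 19) - 20 ≡ 26. → (19, 26)
add Q: (19, 26) + (26, 20). λ = (20 - 26)/(26 - 19) ≡ 23/7 mod 29. 7⁻¹ ≡ 25 (mod 29) since 7·25 = 175 ≡ 1, so λ ≡ 24.
  x = λ² - 19 - 26 = 576 - 45 ≡ 9; y = λ·(19 - 9) - 26 ≡ 11. → (9, 11)
double: tangent at (9, 11): λ = (3·9² + 8)/(2·11) ≡ 19/22. 22⁻¹ ≡ 4 (mod 29), so λ ≡ 19·4 ≡ 18.
  x = λ² - 9 - 9 = 324 - 18 ≡ 16; y = λ·(9 - 16) - 11 ≡ 8. → (16, 8)
add Q: (16, 8) + (26, 20). λ = (20 - 8)/(26 - 16) ≡ 12/10 mod 29. 10⁻¹ ≡ 3 (mod 29), so λ ≡ 7.
  x = λ² - 16 - 26 = 49 - 42 ≡ 7; y = λ·(16 - 7) - 8 ≡ 26. → (7, 26)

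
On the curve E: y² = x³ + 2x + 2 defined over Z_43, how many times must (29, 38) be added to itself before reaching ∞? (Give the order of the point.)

2P: tangent at (29, 38): λ = (3·29² + 2)/(2·38) ≡ 31/33. 33⁻¹ ≡ 30 (mod 43), so λ ≡ 31·30 ≡ 27.
  x = λ² - 29 - 29 = 729 - 58 ≡ 26; y = λ·(29 - 26) - 38 ≡ 0. → (26, 0)
3P: (26, 0) + (29, 38). λ = (38 - 0)/(29 - 26) ≡ 38/3 mod 43. 3⁻¹ ≡ 29 (mod 43) since 3·29 = 87 ≡ 1, so λ ≡ 27.
  x = λ² - 26 - 29 = 729 - 55 ≡ 29; y = λ·(26 - 29) - 0 ≡ 5. → (29, 5)
4P: (29, 5) + (29, 38): same x and y₁ ≡ -y₂, so the sum is ∞.
4P = ∞, so the order is 4.

4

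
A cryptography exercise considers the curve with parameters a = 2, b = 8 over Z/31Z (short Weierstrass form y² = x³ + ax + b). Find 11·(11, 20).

Write P = (11, 20).
Double-and-add on 11 = (1011)₂. Start with P = (11, 20) for the leading 1-bit.
double: tangent at (11, 20): λ = (3·11² + 2)/(2·20) ≡ 24/9. 9⁻¹ ≡ 7 (mod 31), so λ ≡ 24·7 ≡ 13.
  x = λ² - 11 - 11 = 169 - 22 ≡ 23; y = λ·(11 - 23) - 20 ≡ 10. → (23, 10)
double: tangent at (23, 10): λ = (3·23² + 2)/(2·10) ≡ 8/20. 20⁻¹ ≡ 14 (mod 31), so λ ≡ 8·14 ≡ 19.
  x = λ² - 23 - 23 = 361 - 46 ≡ 5; y = λ·(23 - 5) - 10 ≡ 22. → (5, 22)
add P: (5, 22) + (11, 20). λ = (20 - 22)/(11 - 5) ≡ 29/6 mod 31. 6⁻¹ ≡ 26 (mod 31), so λ ≡ 10.
  x = λ² - 5 - 11 = 100 - 16 ≡ 22; y = λ·(5 - 22) - 22 ≡ 25. → (22, 25)
double: tangent at (22, 25): λ = (3·22² + 2)/(2·25) ≡ 28/19. 19⁻¹ ≡ 18 (mod 31), so λ ≡ 28·18 ≡ 8.
  x = λ² - 22 - 22 = 64 - 44 ≡ 20; y = λ·(22 - 20) - 25 ≡ 22. → (20, 22)
add P: (20, 22) + (11, 20). λ = (20 - 22)/(11 - 20) ≡ 29/22 mod 31. 22⁻¹ ≡ 24 (mod 31), so λ ≡ 14.
  x = λ² - 20 - 11 = 196 - 31 ≡ 10; y = λ·(20 - 10) - 22 ≡ 25. → (10, 25)

(10, 25)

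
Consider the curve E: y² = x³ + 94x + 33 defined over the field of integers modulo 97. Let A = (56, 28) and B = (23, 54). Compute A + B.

(84, 94)

(56, 28) + (23, 54). λ = (54 - 28)/(23 - 56) ≡ 26/64 mod 97. 64⁻¹ ≡ 47 (mod 97), so λ ≡ 58.
  x = λ² - 56 - 23 = 3364 - 79 ≡ 84; y = λ·(56 - 84) - 28 ≡ 94. → (84, 94)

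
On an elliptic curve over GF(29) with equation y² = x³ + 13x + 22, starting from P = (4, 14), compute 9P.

Double-and-add on 9 = (1001)₂. Start with P = (4, 14) for the leading 1-bit.
double: tangent at (4, 14): λ = (3·4² + 13)/(2·14) ≡ 3/28. 28⁻¹ ≡ 28 (mod 29), so λ ≡ 3·28 ≡ 26.
  x = λ² - 4 - 4 = 676 - 8 ≡ 1; y = λ·(4 - 1) - 14 ≡ 6. → (1, 6)
double: tangent at (1, 6): λ = (3·1² + 13)/(2·6) ≡ 16/12. 12⁻¹ ≡ 17 (mod 29), so λ ≡ 16·17 ≡ 11.
  x = λ² - 1 - 1 = 121 - 2 ≡ 3; y = λ·(1 - 3) - 6 ≡ 1. → (3, 1)
double: tangent at (3, 1): λ = (3·3² + 13)/(2·1) ≡ 11/2. 2⁻¹ ≡ 15 (mod 29), so λ ≡ 11·15 ≡ 20.
  x = λ² - 3 - 3 = 400 - 6 ≡ 17; y = λ·(3 - 17) - 1 ≡ 9. → (17, 9)
add P: (17, 9) + (4, 14). λ = (14 - 9)/(4 - 17) ≡ 5/16 mod 29. 16⁻¹ ≡ 20 (mod 29) since 16·20 = 320 ≡ 1, so λ ≡ 13.
  x = λ² - 17 - 4 = 169 - 21 ≡ 3; y = λ·(17 - 3) - 9 ≡ 28. → (3, 28)

(3, 28)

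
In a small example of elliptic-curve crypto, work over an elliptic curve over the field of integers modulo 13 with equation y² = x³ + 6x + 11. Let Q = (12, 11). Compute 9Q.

(8, 8)

Repeated addition: build up to 9Q.
2Q: tangent at (12, 11): λ = (3·12² + 6)/(2·11) ≡ 9/9. 9⁻¹ ≡ 3 (mod 13) since 9·3 = 27 ≡ 1, so λ ≡ 9·3 ≡ 1.
  x = λ² - 12 - 12 = 1 - 24 ≡ 3; y = λ·(12 - 3) - 11 ≡ 11. → (3, 11)
3Q: (3, 11) + (12, 11). λ = (11 - 11)/(12 - 3) ≡ 0/9 mod 13. 9⁻¹ ≡ 3 (mod 13), so λ ≡ 0.
  x = λ² - 3 - 12 = 0 - 15 ≡ 11; y = λ·(3 - 11) - 11 ≡ 2. → (11, 2)
4Q: (11, 2) + (12, 11). λ = (11 - 2)/(12 - 11) ≡ 9/1 mod 13. 1⁻¹ ≡ 1 (mod 13), so λ ≡ 9.
  x = λ² - 11 - 12 = 81 - 23 ≡ 6; y = λ·(11 - 6) - 2 ≡ 4. → (6, 4)
5Q: (6, 4) + (12, 11). λ = (11 - 4)/(12 - 6) ≡ 7/6 mod 13. 6⁻¹ ≡ 11 (mod 13) since 6·11 = 66 ≡ 1, so λ ≡ 12.
  x = λ² - 6 - 12 = 144 - 18 ≡ 9; y = λ·(6 - 9) - 4 ≡ 12. → (9, 12)
6Q: (9, 12) + (12, 11). λ = (11 - 12)/(12 - 9) ≡ 12/3 mod 13. 3⁻¹ ≡ 9 (mod 13), so λ ≡ 4.
  x = λ² - 9 - 12 = 16 - 21 ≡ 8; y = λ·(9 - 8) - 12 ≡ 5. → (8, 5)
7Q: (8, 5) + (12, 11). λ = (11 - 5)/(12 - 8) ≡ 6/4 mod 13. 4⁻¹ ≡ 10 (mod 13), so λ ≡ 8.
  x = λ² - 8 - 12 = 64 - 20 ≡ 5; y = λ·(8 - 5) - 5 ≡ 6. → (5, 6)
8Q: (5, 6) + (12, 11). λ = (11 - 6)/(12 - 5) ≡ 5/7 mod 13. 7⁻¹ ≡ 2 (mod 13) since 7·2 = 14 ≡ 1, so λ ≡ 10.
  x = λ² - 5 - 12 = 100 - 17 ≡ 5; y = λ·(5 - 5) - 6 ≡ 7. → (5, 7)
9Q: (5, 7) + (12, 11). λ = (11 - 7)/(12 - 5) ≡ 4/7 mod 13. 7⁻¹ ≡ 2 (mod 13), so λ ≡ 8.
  x = λ² - 5 - 12 = 64 - 17 ≡ 8; y = λ·(5 - 8) - 7 ≡ 8. → (8, 8)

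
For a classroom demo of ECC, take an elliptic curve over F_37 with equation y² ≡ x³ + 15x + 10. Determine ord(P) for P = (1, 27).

4

2P: tangent at (1, 27): λ = (3·1² + 15)/(2·27) ≡ 18/17. 17⁻¹ ≡ 24 (mod 37), so λ ≡ 18·24 ≡ 25.
  x = λ² - 1 - 1 = 625 - 2 ≡ 31; y = λ·(1 - 31) - 27 ≡ 0. → (31, 0)
3P: (31, 0) + (1, 27). λ = (27 - 0)/(1 - 31) ≡ 27/7 mod 37. 7⁻¹ ≡ 16 (mod 37) since 7·16 = 112 ≡ 1, so λ ≡ 25.
  x = λ² - 31 - 1 = 625 - 32 ≡ 1; y = λ·(31 - 1) - 0 ≡ 10. → (1, 10)
4P: (1, 10) + (1, 27): same x and y₁ ≡ -y₂, so the sum is O.
4P = O, so the order is 4.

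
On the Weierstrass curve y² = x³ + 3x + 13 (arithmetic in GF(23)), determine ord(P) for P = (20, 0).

2

2P: (20, 0) + (20, 0): same x and y₁ ≡ -y₂, so the sum is 𝒪.
2P = 𝒪, so the order is 2.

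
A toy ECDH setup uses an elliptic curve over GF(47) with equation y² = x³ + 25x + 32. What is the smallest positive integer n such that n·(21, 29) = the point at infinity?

7

2P: tangent at (21, 29): λ = (3·21² + 25)/(2·29) ≡ 32/11. 11⁻¹ ≡ 30 (mod 47), so λ ≡ 32·30 ≡ 20.
  x = λ² - 21 - 21 = 400 - 42 ≡ 29; y = λ·(21 - 29) - 29 ≡ 46. → (29, 46)
3P: (29, 46) + (21, 29). λ = (29 - 46)/(21 - 29) ≡ 30/39 mod 47. 39⁻¹ ≡ 41 (mod 47), so λ ≡ 8.
  x = λ² - 29 - 21 = 64 - 50 ≡ 14; y = λ·(29 - 14) - 46 ≡ 27. → (14, 27)
4P: (14, 27) + (21, 29). λ = (29 - 27)/(21 - 14) ≡ 2/7 mod 47. 7⁻¹ ≡ 27 (mod 47) since 7·27 = 189 ≡ 1, so λ ≡ 7.
  x = λ² - 14 - 21 = 49 - 35 ≡ 14; y = λ·(14 - 14) - 27 ≡ 20. → (14, 20)
5P: (14, 20) + (21, 29). λ = (29 - 20)/(21 - 14) ≡ 9/7 mod 47. 7⁻¹ ≡ 27 (mod 47), so λ ≡ 8.
  x = λ² - 14 - 21 = 64 - 35 ≡ 29; y = λ·(14 - 29) - 20 ≡ 1. → (29, 1)
6P: (29, 1) + (21, 29). λ = (29 - 1)/(21 - 29) ≡ 28/39 mod 47. 39⁻¹ ≡ 41 (mod 47), so λ ≡ 20.
  x = λ² - 29 - 21 = 400 - 50 ≡ 21; y = λ·(29 - 21) - 1 ≡ 18. → (21, 18)
7P: (21, 18) + (21, 29): same x and y₁ ≡ -y₂, so the sum is the point at infinity.
7P = the point at infinity, so the order is 7.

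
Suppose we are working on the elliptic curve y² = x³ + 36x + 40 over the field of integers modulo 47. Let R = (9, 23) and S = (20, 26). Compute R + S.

(9, 23) + (20, 26). λ = (26 - 23)/(20 - 9) ≡ 3/11 mod 47. 11⁻¹ ≡ 30 (mod 47) since 11·30 = 330 ≡ 1, so λ ≡ 43.
  x = λ² - 9 - 20 = 1849 - 29 ≡ 34; y = λ·(9 - 34) - 23 ≡ 30. → (34, 30)

(34, 30)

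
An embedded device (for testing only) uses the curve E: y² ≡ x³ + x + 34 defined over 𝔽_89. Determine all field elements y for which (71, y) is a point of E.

none

x³ + 1x + 34 = 358016 ≡ 58 (mod 89).
58 is a non-residue mod 89; no y exists.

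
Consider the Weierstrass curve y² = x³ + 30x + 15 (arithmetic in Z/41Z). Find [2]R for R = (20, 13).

tangent at (20, 13): λ = (3·20² + 30)/(2·13) ≡ 0/26. 26⁻¹ ≡ 30 (mod 41) since 26·30 = 780 ≡ 1, so λ ≡ 0·30 ≡ 0.
  x = λ² - 20 - 20 = 0 - 40 ≡ 1; y = λ·(20 - 1) - 13 ≡ 28. → (1, 28)

(1, 28)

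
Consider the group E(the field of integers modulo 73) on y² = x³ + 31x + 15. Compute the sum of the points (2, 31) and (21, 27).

(46, 9)

(2, 31) + (21, 27). λ = (27 - 31)/(21 - 2) ≡ 69/19 mod 73. 19⁻¹ ≡ 50 (mod 73), so λ ≡ 19.
  x = λ² - 2 - 21 = 361 - 23 ≡ 46; y = λ·(2 - 46) - 31 ≡ 9. → (46, 9)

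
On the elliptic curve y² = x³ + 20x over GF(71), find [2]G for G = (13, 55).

(4, 12)

tangent at (13, 55): λ = (3·13² + 20)/(2·55) ≡ 30/39. 39⁻¹ ≡ 51 (mod 71) since 39·51 = 1989 ≡ 1, so λ ≡ 30·51 ≡ 39.
  x = λ² - 13 - 13 = 1521 - 26 ≡ 4; y = λ·(13 - 4) - 55 ≡ 12. → (4, 12)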